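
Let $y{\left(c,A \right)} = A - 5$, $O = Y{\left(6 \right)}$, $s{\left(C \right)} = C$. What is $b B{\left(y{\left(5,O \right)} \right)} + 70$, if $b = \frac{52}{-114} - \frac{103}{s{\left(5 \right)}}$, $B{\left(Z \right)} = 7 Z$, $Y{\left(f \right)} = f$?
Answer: $- \frac{22057}{285} \approx -77.393$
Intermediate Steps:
$O = 6$
$y{\left(c,A \right)} = -5 + A$
$b = - \frac{6001}{285}$ ($b = \frac{52}{-114} - \frac{103}{5} = 52 \left(- \frac{1}{114}\right) - \frac{103}{5} = - \frac{26}{57} - \frac{103}{5} = - \frac{6001}{285} \approx -21.056$)
$b B{\left(y{\left(5,O \right)} \right)} + 70 = - \frac{6001 \cdot 7 \left(-5 + 6\right)}{285} + 70 = - \frac{6001 \cdot 7 \cdot 1}{285} + 70 = \left(- \frac{6001}{285}\right) 7 + 70 = - \frac{42007}{285} + 70 = - \frac{22057}{285}$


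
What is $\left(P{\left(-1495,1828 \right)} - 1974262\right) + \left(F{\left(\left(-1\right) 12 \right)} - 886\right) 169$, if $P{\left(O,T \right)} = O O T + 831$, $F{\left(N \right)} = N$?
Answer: $4083500507$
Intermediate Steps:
$P{\left(O,T \right)} = 831 + T O^{2}$ ($P{\left(O,T \right)} = O^{2} T + 831 = T O^{2} + 831 = 831 + T O^{2}$)
$\left(P{\left(-1495,1828 \right)} - 1974262\right) + \left(F{\left(\left(-1\right) 12 \right)} - 886\right) 169 = \left(\left(831 + 1828 \left(-1495\right)^{2}\right) - 1974262\right) + \left(\left(-1\right) 12 - 886\right) 169 = \left(\left(831 + 1828 \cdot 2235025\right) - 1974262\right) + \left(-12 - 886\right) 169 = \left(\left(831 + 4085625700\right) - 1974262\right) - 151762 = \left(4085626531 - 1974262\right) - 151762 = 4083652269 - 151762 = 4083500507$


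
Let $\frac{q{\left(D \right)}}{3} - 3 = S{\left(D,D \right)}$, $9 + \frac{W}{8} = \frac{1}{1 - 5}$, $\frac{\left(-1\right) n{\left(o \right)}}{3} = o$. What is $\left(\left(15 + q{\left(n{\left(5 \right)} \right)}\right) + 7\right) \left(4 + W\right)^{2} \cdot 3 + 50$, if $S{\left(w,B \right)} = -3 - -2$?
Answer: $411650$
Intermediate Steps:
$n{\left(o \right)} = - 3 o$
$W = -74$ ($W = -72 + \frac{8}{1 - 5} = -72 + \frac{8}{-4} = -72 + 8 \left(- \frac{1}{4}\right) = -72 - 2 = -74$)
$S{\left(w,B \right)} = -1$ ($S{\left(w,B \right)} = -3 + 2 = -1$)
$q{\left(D \right)} = 6$ ($q{\left(D \right)} = 9 + 3 \left(-1\right) = 9 - 3 = 6$)
$\left(\left(15 + q{\left(n{\left(5 \right)} \right)}\right) + 7\right) \left(4 + W\right)^{2} \cdot 3 + 50 = \left(\left(15 + 6\right) + 7\right) \left(4 - 74\right)^{2} \cdot 3 + 50 = \left(21 + 7\right) \left(-70\right)^{2} \cdot 3 + 50 = 28 \cdot 4900 \cdot 3 + 50 = 28 \cdot 14700 + 50 = 411600 + 50 = 411650$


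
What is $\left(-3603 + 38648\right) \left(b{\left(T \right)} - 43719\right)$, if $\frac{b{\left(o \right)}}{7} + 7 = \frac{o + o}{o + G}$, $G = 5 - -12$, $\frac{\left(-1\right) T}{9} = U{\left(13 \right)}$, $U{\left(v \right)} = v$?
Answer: $- \frac{15332755229}{10} \approx -1.5333 \cdot 10^{9}$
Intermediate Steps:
$T = -117$ ($T = \left(-9\right) 13 = -117$)
$G = 17$ ($G = 5 + 12 = 17$)
$b{\left(o \right)} = -49 + \frac{14 o}{17 + o}$ ($b{\left(o \right)} = -49 + 7 \frac{o + o}{o + 17} = -49 + 7 \frac{2 o}{17 + o} = -49 + \frac{14 o}{17 + o}$)
$\left(-3603 + 38648\right) \left(b{\left(T \right)} - 43719\right) = \left(-3603 + 38648\right) \left(\frac{7 \left(-119 - -585\right)}{17 - 117} - 43719\right) = 35045 \left(\frac{7 \left(-119 + 585\right)}{-100} - 43719\right) = 35045 \left(7 \left(- \frac{1}{100}\right) 466 - 43719\right) = 35045 \left(- \frac{1631}{50} - 43719\right) = 35045 \left(- \frac{2187581}{50}\right) = - \frac{15332755229}{10}$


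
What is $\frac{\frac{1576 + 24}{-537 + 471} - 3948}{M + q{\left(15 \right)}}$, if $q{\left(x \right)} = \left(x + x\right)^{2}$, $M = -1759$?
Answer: $\frac{131084}{28347} \approx 4.6243$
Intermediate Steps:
$q{\left(x \right)} = 4 x^{2}$ ($q{\left(x \right)} = \left(2 x\right)^{2} = 4 x^{2}$)
$\frac{\frac{1576 + 24}{-537 + 471} - 3948}{M + q{\left(15 \right)}} = \frac{\frac{1576 + 24}{-537 + 471} - 3948}{-1759 + 4 \cdot 15^{2}} = \frac{\frac{1600}{-66} - 3948}{-1759 + 4 \cdot 225} = \frac{1600 \left(- \frac{1}{66}\right) - 3948}{-1759 + 900} = \frac{- \frac{800}{33} - 3948}{-859} = \left(- \frac{131084}{33}\right) \left(- \frac{1}{859}\right) = \frac{131084}{28347}$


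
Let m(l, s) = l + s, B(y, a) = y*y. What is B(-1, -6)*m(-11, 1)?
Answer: -10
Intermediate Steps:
B(y, a) = y²
B(-1, -6)*m(-11, 1) = (-1)²*(-11 + 1) = 1*(-10) = -10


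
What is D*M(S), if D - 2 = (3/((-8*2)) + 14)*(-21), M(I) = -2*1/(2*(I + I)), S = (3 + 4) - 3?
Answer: 4609/128 ≈ 36.008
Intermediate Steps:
S = 4 (S = 7 - 3 = 4)
M(I) = -1/(2*I) (M(I) = -2*1/(4*I) = -1/(2*I))
D = -4609/16 (D = 2 + (3/((-8*2)) + 14)*(-21) = 2 + (3/(-16) + 14)*(-21) = 2 + (3*(-1/16) + 14)*(-21) = 2 + (-3/16 + 14)*(-21) = 2 + (221/16)*(-21) = 2 - 4641/16 = -4609/16 ≈ -288.06)
D*M(S) = -(-4609)/(32*4) = -4609/16*(-⅛) = 4609/128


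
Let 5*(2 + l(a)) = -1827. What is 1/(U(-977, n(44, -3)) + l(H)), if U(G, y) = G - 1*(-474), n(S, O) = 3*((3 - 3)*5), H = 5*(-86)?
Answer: -5/4352 ≈ -0.0011489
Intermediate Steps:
H = -430
l(a) = -1837/5 (l(a) = -2 + (⅕)*(-1827) = -2 - 1827/5 = -1837/5)
n(S, O) = 0 (n(S, O) = 3*(0*5) = 3*0 = 0)
U(G, y) = 474 + G (U(G, y) = G + 474 = 474 + G)
1/(U(-977, n(44, -3)) + l(H)) = 1/((474 - 977) - 1837/5) = 1/(-503 - 1837/5) = 1/(-4352/5) = -5/4352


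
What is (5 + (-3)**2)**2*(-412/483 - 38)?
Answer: -525448/69 ≈ -7615.2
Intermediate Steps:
(5 + (-3)**2)**2*(-412/483 - 38) = (5 + 9)**2*(-412*1/483 - 38) = 14**2*(-412/483 - 38) = 196*(-18766/483) = -525448/69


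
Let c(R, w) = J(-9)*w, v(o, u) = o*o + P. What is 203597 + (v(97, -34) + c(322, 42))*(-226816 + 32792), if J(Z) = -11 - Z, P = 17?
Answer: -1812368611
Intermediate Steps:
v(o, u) = 17 + o**2 (v(o, u) = o*o + 17 = o**2 + 17 = 17 + o**2)
c(R, w) = -2*w (c(R, w) = (-11 - 1*(-9))*w = (-11 + 9)*w = -2*w)
203597 + (v(97, -34) + c(322, 42))*(-226816 + 32792) = 203597 + ((17 + 97**2) - 2*42)*(-226816 + 32792) = 203597 + ((17 + 9409) - 84)*(-194024) = 203597 + (9426 - 84)*(-194024) = 203597 + 9342*(-194024) = 203597 - 1812572208 = -1812368611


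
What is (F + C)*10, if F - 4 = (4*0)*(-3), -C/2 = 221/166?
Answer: 1110/83 ≈ 13.373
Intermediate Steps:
C = -221/83 (C = -442/166 = -2*221/166 = -221/83 ≈ -2.6627)
F = 4 (F = 4 + (4*0)*(-3) = 4 + 0*(-3) = 4 + 0 = 4)
(F + C)*10 = (4 - 221/83)*10 = (111/83)*10 = 1110/83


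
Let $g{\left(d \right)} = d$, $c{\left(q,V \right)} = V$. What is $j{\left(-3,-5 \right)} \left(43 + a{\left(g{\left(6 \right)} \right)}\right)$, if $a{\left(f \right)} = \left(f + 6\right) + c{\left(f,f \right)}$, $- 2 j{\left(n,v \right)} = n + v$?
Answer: $244$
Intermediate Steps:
$j{\left(n,v \right)} = - \frac{n}{2} - \frac{v}{2}$ ($j{\left(n,v \right)} = - \frac{n + v}{2} = - \frac{n}{2} - \frac{v}{2}$)
$a{\left(f \right)} = 6 + 2 f$ ($a{\left(f \right)} = \left(f + 6\right) + f = \left(6 + f\right) + f = 6 + 2 f$)
$j{\left(-3,-5 \right)} \left(43 + a{\left(g{\left(6 \right)} \right)}\right) = \left(\left(- \frac{1}{2}\right) \left(-3\right) - - \frac{5}{2}\right) \left(43 + \left(6 + 2 \cdot 6\right)\right) = \left(\frac{3}{2} + \frac{5}{2}\right) \left(43 + \left(6 + 12\right)\right) = 4 \left(43 + 18\right) = 4 \cdot 61 = 244$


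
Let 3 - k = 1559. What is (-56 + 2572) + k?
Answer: 960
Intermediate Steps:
k = -1556 (k = 3 - 1*1559 = 3 - 1559 = -1556)
(-56 + 2572) + k = (-56 + 2572) - 1556 = 2516 - 1556 = 960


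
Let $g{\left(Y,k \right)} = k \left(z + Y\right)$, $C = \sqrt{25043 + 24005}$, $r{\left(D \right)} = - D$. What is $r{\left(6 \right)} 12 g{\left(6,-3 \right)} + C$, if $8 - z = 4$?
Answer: $2160 + 2 \sqrt{12262} \approx 2381.5$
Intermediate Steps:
$z = 4$ ($z = 8 - 4 = 4$)
$C = 2 \sqrt{12262}$ ($C = \sqrt{49048} = 2 \sqrt{12262} \approx 221.47$)
$g{\left(Y,k \right)} = k \left(4 + Y\right)$
$r{\left(6 \right)} 12 g{\left(6,-3 \right)} + C = \left(-1\right) 6 \cdot 12 \left(- 3 \left(4 + 6\right)\right) + 2 \sqrt{12262} = \left(-6\right) 12 \left(\left(-3\right) 10\right) + 2 \sqrt{12262} = \left(-72\right) \left(-30\right) + 2 \sqrt{12262} = 2160 + 2 \sqrt{12262}$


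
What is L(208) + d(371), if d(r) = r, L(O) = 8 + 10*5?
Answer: 429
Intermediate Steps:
L(O) = 58 (L(O) = 8 + 50 = 58)
L(208) + d(371) = 58 + 371 = 429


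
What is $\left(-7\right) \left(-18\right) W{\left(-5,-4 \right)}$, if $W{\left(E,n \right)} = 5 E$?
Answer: $-3150$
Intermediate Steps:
$\left(-7\right) \left(-18\right) W{\left(-5,-4 \right)} = \left(-7\right) \left(-18\right) 5 \left(-5\right) = 126 \left(-25\right) = -3150$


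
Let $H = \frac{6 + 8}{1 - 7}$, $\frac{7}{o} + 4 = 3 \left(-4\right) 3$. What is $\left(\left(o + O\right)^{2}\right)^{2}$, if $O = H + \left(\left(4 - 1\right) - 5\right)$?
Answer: $\frac{85662167761}{207360000} \approx 413.11$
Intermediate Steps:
$o = - \frac{7}{40}$ ($o = \frac{7}{-4 + 3 \left(-4\right) 3} = \frac{7}{-4 - 36} = \frac{7}{-40} = 7 \left(- \frac{1}{40}\right) = - \frac{7}{40} \approx -0.175$)
$H = - \frac{7}{3}$ ($H = \frac{14}{-6} = 14 \left(- \frac{1}{6}\right) = - \frac{7}{3} \approx -2.3333$)
$O = - \frac{13}{3}$ ($O = - \frac{7}{3} + \left(\left(4 - 1\right) - 5\right) = - \frac{7}{3} + \left(3 - 5\right) = - \frac{7}{3} - 2 = - \frac{13}{3} \approx -4.3333$)
$\left(\left(o + O\right)^{2}\right)^{2} = \left(\left(- \frac{7}{40} - \frac{13}{3}\right)^{2}\right)^{2} = \left(\left(- \frac{541}{120}\right)^{2}\right)^{2} = \left(\frac{292681}{14400}\right)^{2} = \frac{85662167761}{207360000}$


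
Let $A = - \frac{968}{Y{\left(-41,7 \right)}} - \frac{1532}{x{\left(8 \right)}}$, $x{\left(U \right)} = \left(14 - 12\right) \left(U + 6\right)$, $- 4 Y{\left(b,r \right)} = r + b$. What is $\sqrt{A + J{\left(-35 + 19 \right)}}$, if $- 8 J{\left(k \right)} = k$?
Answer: $\frac{5 i \sqrt{94367}}{119} \approx 12.907 i$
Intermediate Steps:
$Y{\left(b,r \right)} = - \frac{b}{4} - \frac{r}{4}$ ($Y{\left(b,r \right)} = - \frac{r + b}{4} = - \frac{b + r}{4} = - \frac{b}{4} - \frac{r}{4}$)
$J{\left(k \right)} = - \frac{k}{8}$
$x{\left(U \right)} = 12 + 2 U$ ($x{\left(U \right)} = 2 \left(6 + U\right) = 12 + 2 U$)
$A = - \frac{20063}{119}$ ($A = - \frac{968}{\left(- \frac{1}{4}\right) \left(-41\right) - \frac{7}{4}} - \frac{1532}{12 + 2 \cdot 8} = - \frac{968}{\frac{41}{4} - \frac{7}{4}} - \frac{1532}{12 + 16} = - \frac{968}{\frac{17}{2}} - \frac{1532}{28} = \left(-968\right) \frac{2}{17} - \frac{383}{7} = - \frac{1936}{17} - \frac{383}{7} = - \frac{20063}{119} \approx -168.6$)
$\sqrt{A + J{\left(-35 + 19 \right)}} = \sqrt{- \frac{20063}{119} - \frac{-35 + 19}{8}} = \sqrt{- \frac{20063}{119} - -2} = \sqrt{- \frac{20063}{119} + 2} = \sqrt{- \frac{19825}{119}} = \frac{5 i \sqrt{94367}}{119}$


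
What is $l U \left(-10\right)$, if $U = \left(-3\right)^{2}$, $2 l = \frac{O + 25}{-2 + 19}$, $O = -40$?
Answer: $\frac{675}{17} \approx 39.706$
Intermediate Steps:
$l = - \frac{15}{34}$ ($l = \frac{\left(-40 + 25\right) \frac{1}{-2 + 19}}{2} = \frac{\left(-15\right) \frac{1}{17}}{2} = \frac{1}{2} \left(- \frac{15}{17}\right) = - \frac{15}{34} \approx -0.44118$)
$U = 9$
$l U \left(-10\right) = \left(- \frac{15}{34}\right) 9 \left(-10\right) = \left(- \frac{135}{34}\right) \left(-10\right) = \frac{675}{17}$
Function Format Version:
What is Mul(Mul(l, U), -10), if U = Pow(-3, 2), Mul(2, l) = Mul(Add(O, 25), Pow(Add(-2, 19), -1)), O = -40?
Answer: Rational(675, 17) ≈ 39.706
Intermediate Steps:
l = Rational(-15, 34) (l = Mul(Rational(1, 2), Mul(Add(-40, 25), Pow(Add(-2, 19), -1))) = Mul(Rational(1, 2), Mul(-15, Pow(17, -1))) = Mul(Rational(1, 2), Mul(-15, Rational(1, 17))) = Mul(Rational(1, 2), Rational(-15, 17)) = Rational(-15, 34) ≈ -0.44118)
U = 9
Mul(Mul(l, U), -10) = Mul(Mul(Rational(-15, 34), 9), -10) = Mul(Rational(-135, 34), -10) = Rational(675, 17)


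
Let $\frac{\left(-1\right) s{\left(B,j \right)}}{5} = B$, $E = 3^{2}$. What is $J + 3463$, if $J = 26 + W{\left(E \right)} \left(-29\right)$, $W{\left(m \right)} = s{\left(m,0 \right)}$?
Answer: $4794$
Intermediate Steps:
$E = 9$
$s{\left(B,j \right)} = - 5 B$
$W{\left(m \right)} = - 5 m$
$J = 1331$ ($J = 26 + \left(-5\right) 9 \left(-29\right) = 26 - -1305 = 26 + 1305 = 1331$)
$J + 3463 = 1331 + 3463 = 4794$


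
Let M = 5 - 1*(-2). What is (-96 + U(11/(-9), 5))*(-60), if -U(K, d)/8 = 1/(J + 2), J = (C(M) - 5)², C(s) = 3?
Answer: 5840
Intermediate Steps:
M = 7 (M = 5 + 2 = 7)
J = 4 (J = (3 - 5)² = (-2)² = 4)
U(K, d) = -4/3 (U(K, d) = -8/(4 + 2) = -8/6 = -8*⅙ = -4/3)
(-96 + U(11/(-9), 5))*(-60) = (-96 - 4/3)*(-60) = -292/3*(-60) = 5840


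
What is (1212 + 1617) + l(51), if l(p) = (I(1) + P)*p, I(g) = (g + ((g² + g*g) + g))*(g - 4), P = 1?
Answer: 2268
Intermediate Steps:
I(g) = (-4 + g)*(2*g + 2*g²) (I(g) = (g + ((g² + g²) + g))*(-4 + g) = (g + (2*g² + g))*(-4 + g) = (g + (g + 2*g²))*(-4 + g) = (2*g + 2*g²)*(-4 + g) = (-4 + g)*(2*g + 2*g²))
l(p) = -11*p (l(p) = (2*1*(-4 + 1² - 3*1) + 1)*p = (2*1*(-4 + 1 - 3) + 1)*p = (2*1*(-6) + 1)*p = (-12 + 1)*p = -11*p)
(1212 + 1617) + l(51) = (1212 + 1617) - 11*51 = 2829 - 561 = 2268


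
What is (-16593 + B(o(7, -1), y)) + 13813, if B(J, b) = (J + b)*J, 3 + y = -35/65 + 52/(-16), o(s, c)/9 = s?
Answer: 39589/52 ≈ 761.33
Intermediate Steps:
o(s, c) = 9*s
y = -353/52 (y = -3 + (-35/65 + 52/(-16)) = -3 + (-35*1/65 + 52*(-1/16)) = -3 + (-7/13 - 13/4) = -3 - 197/52 = -353/52 ≈ -6.7885)
B(J, b) = J*(J + b)
(-16593 + B(o(7, -1), y)) + 13813 = (-16593 + (9*7)*(9*7 - 353/52)) + 13813 = (-16593 + 63*(63 - 353/52)) + 13813 = (-16593 + 63*(2923/52)) + 13813 = (-16593 + 184149/52) + 13813 = -678687/52 + 13813 = 39589/52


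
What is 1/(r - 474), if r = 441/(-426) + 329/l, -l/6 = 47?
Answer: -213/101431 ≈ -0.0020999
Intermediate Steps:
l = -282 (l = -6*47 = -282)
r = -469/213 (r = 441/(-426) + 329/(-282) = 441*(-1/426) + 329*(-1/282) = -147/142 - 7/6 = -469/213 ≈ -2.2019)
1/(r - 474) = 1/(-469/213 - 474) = 1/(-101431/213) = -213/101431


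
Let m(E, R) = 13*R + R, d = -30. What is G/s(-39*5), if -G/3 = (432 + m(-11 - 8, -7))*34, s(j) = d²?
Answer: -2839/75 ≈ -37.853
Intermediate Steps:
s(j) = 900 (s(j) = (-30)² = 900)
m(E, R) = 14*R
G = -34068 (G = -3*(432 + 14*(-7))*34 = -3*(432 - 98)*34 = -1002*34 = -3*11356 = -34068)
G/s(-39*5) = -34068/900 = -34068*1/900 = -2839/75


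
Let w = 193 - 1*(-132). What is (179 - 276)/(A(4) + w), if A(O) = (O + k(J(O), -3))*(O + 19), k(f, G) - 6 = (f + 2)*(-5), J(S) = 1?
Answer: -97/210 ≈ -0.46190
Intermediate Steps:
w = 325 (w = 193 + 132 = 325)
k(f, G) = -4 - 5*f (k(f, G) = 6 + (f + 2)*(-5) = 6 + (2 + f)*(-5) = 6 + (-10 - 5*f) = -4 - 5*f)
A(O) = (-9 + O)*(19 + O) (A(O) = (O + (-4 - 5*1))*(O + 19) = (O + (-4 - 5))*(19 + O) = (O - 9)*(19 + O) = (-9 + O)*(19 + O))
(179 - 276)/(A(4) + w) = (179 - 276)/((-171 + 4**2 + 10*4) + 325) = -97/((-171 + 16 + 40) + 325) = -97/(-115 + 325) = -97/210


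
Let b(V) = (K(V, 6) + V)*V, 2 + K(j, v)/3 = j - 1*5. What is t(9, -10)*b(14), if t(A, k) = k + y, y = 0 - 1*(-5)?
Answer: -2450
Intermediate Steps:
K(j, v) = -21 + 3*j (K(j, v) = -6 + 3*(j - 1*5) = -6 + 3*(j - 5) = -6 + 3*(-5 + j) = -6 + (-15 + 3*j) = -21 + 3*j)
y = 5 (y = 0 + 5 = 5)
t(A, k) = 5 + k (t(A, k) = k + 5 = 5 + k)
b(V) = V*(-21 + 4*V) (b(V) = ((-21 + 3*V) + V)*V = (-21 + 4*V)*V = V*(-21 + 4*V))
t(9, -10)*b(14) = (5 - 10)*(14*(-21 + 4*14)) = -70*(-21 + 56) = -70*35 = -5*490 = -2450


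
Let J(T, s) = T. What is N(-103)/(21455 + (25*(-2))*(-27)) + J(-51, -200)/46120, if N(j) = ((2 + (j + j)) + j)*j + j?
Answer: 290489421/210353320 ≈ 1.3810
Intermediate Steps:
N(j) = j + j*(2 + 3*j) (N(j) = ((2 + 2*j) + j)*j + j = (2 + 3*j)*j + j = j*(2 + 3*j) + j = j + j*(2 + 3*j))
N(-103)/(21455 + (25*(-2))*(-27)) + J(-51, -200)/46120 = (3*(-103)*(1 - 103))/(21455 + (25*(-2))*(-27)) - 51/46120 = (3*(-103)*(-102))/(21455 - 50*(-27)) - 51*1/46120 = 31518/(21455 + 1350) - 51/46120 = 31518/22805 - 51/46120 = 290489421/210353320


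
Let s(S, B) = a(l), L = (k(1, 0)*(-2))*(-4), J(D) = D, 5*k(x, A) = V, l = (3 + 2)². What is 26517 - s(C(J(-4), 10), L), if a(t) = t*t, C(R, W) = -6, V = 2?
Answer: 25892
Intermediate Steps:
l = 25 (l = 5² = 25)
k(x, A) = ⅖ (k(x, A) = (⅕)*2 = ⅖)
a(t) = t²
L = 16/5 (L = ((⅖)*(-2))*(-4) = -⅘*(-4) = 16/5 ≈ 3.2000)
s(S, B) = 625 (s(S, B) = 25² = 625)
26517 - s(C(J(-4), 10), L) = 26517 - 1*625 = 26517 - 625 = 25892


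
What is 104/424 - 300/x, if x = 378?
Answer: -1831/3339 ≈ -0.54837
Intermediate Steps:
104/424 - 300/x = 104/424 - 300/378 = 104*(1/424) - 300*1/378 = 13/53 - 50/63 = -1831/3339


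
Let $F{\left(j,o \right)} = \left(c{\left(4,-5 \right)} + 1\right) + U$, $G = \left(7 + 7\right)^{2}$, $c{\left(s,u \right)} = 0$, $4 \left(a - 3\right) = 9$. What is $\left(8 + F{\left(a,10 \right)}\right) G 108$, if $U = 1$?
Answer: $211680$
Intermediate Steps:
$a = \frac{21}{4}$ ($a = 3 + \frac{1}{4} \cdot 9 = 3 + \frac{9}{4} = \frac{21}{4} \approx 5.25$)
$G = 196$ ($G = 14^{2} = 196$)
$F{\left(j,o \right)} = 2$ ($F{\left(j,o \right)} = \left(0 + 1\right) + 1 = 1 + 1 = 2$)
$\left(8 + F{\left(a,10 \right)}\right) G 108 = \left(8 + 2\right) 196 \cdot 108 = 10 \cdot 196 \cdot 108 = 1960 \cdot 108 = 211680$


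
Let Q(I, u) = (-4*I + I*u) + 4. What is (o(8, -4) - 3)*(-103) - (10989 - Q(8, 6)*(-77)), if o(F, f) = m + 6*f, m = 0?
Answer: -9748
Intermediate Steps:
Q(I, u) = 4 - 4*I + I*u
o(F, f) = 6*f (o(F, f) = 0 + 6*f = 6*f)
(o(8, -4) - 3)*(-103) - (10989 - Q(8, 6)*(-77)) = (6*(-4) - 3)*(-103) - (10989 - (4 - 4*8 + 8*6)*(-77)) = (-24 - 3)*(-103) - (10989 - (4 - 32 + 48)*(-77)) = -27*(-103) - (10989 - 20*(-77)) = 2781 - (10989 - 1*(-1540)) = 2781 - (10989 + 1540) = 2781 - 1*12529 = 2781 - 12529 = -9748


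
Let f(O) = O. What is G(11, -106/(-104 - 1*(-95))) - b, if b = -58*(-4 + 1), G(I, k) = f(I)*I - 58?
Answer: -111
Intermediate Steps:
G(I, k) = -58 + I² (G(I, k) = I*I - 58 = I² - 58 = -58 + I²)
b = 174 (b = -58*(-3) = 174)
G(11, -106/(-104 - 1*(-95))) - b = (-58 + 11²) - 1*174 = (-58 + 121) - 174 = 63 - 174 = -111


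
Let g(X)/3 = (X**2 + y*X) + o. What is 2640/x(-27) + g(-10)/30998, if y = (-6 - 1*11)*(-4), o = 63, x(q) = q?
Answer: -2481109/25362 ≈ -97.828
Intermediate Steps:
y = 68 (y = (-6 - 11)*(-4) = -17*(-4) = 68)
g(X) = 189 + 3*X**2 + 204*X (g(X) = 3*((X**2 + 68*X) + 63) = 3*(63 + X**2 + 68*X) = 189 + 3*X**2 + 204*X)
2640/x(-27) + g(-10)/30998 = 2640/(-27) + (189 + 3*(-10)**2 + 204*(-10))/30998 = 2640*(-1/27) + (189 + 3*100 - 2040)*(1/30998) = -880/9 + (189 + 300 - 2040)*(1/30998) = -880/9 - 1551*1/30998 = -880/9 - 141/2818 = -2481109/25362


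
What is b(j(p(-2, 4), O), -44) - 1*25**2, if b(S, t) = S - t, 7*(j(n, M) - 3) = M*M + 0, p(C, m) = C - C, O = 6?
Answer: -4010/7 ≈ -572.86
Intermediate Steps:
p(C, m) = 0
j(n, M) = 3 + M**2/7 (j(n, M) = 3 + (M*M + 0)/7 = 3 + (M**2 + 0)/7 = 3 + M**2/7)
b(j(p(-2, 4), O), -44) - 1*25**2 = ((3 + (1/7)*6**2) - 1*(-44)) - 1*25**2 = ((3 + (1/7)*36) + 44) - 1*625 = ((3 + 36/7) + 44) - 625 = (57/7 + 44) - 625 = 365/7 - 625 = -4010/7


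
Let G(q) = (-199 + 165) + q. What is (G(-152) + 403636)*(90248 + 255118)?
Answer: 139337912700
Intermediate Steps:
G(q) = -34 + q
(G(-152) + 403636)*(90248 + 255118) = ((-34 - 152) + 403636)*(90248 + 255118) = (-186 + 403636)*345366 = 403450*345366 = 139337912700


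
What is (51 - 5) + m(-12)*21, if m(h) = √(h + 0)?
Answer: 46 + 42*I*√3 ≈ 46.0 + 72.746*I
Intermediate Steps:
m(h) = √h
(51 - 5) + m(-12)*21 = (51 - 5) + √(-12)*21 = 46 + (2*I*√3)*21 = 46 + 42*I*√3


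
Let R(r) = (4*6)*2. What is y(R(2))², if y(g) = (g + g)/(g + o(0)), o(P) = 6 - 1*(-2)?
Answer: 144/49 ≈ 2.9388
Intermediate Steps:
R(r) = 48 (R(r) = 24*2 = 48)
o(P) = 8 (o(P) = 6 + 2 = 8)
y(g) = 2*g/(8 + g) (y(g) = (g + g)/(g + 8) = (2*g)/(8 + g) = 2*g/(8 + g))
y(R(2))² = (2*48/(8 + 48))² = (2*48/56)² = (2*48*(1/56))² = (12/7)² = 144/49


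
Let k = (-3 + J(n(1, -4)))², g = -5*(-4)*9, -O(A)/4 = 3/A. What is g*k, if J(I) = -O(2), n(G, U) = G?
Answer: 1620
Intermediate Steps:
O(A) = -12/A
J(I) = 6 (J(I) = -(-12)/2 = -1*(-6) = 6)
g = 180 (g = 20*9 = 180)
k = 9 (k = (-3 + 6)² = 3² = 9)
g*k = 180*9 = 1620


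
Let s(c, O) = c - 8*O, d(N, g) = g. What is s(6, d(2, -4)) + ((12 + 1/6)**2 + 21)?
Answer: 7453/36 ≈ 207.03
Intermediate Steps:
s(6, d(2, -4)) + ((12 + 1/6)**2 + 21) = (6 - 8*(-4)) + ((12 + 1/6)**2 + 21) = (6 + 32) + ((12 + 1/6)**2 + 21) = 38 + ((73/6)**2 + 21) = 38 + (5329/36 + 21) = 38 + 6085/36 = 7453/36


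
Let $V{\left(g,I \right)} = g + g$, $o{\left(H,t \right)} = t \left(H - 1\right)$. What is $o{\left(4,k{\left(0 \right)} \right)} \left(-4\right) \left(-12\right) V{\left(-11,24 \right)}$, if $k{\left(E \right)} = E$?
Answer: $0$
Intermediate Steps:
$o{\left(H,t \right)} = t \left(-1 + H\right)$
$V{\left(g,I \right)} = 2 g$
$o{\left(4,k{\left(0 \right)} \right)} \left(-4\right) \left(-12\right) V{\left(-11,24 \right)} = 0 \left(-1 + 4\right) \left(-4\right) \left(-12\right) 2 \left(-11\right) = 0 \cdot 3 \left(-4\right) \left(-12\right) \left(-22\right) = 0 \left(-4\right) \left(-12\right) \left(-22\right) = 0 \left(-12\right) \left(-22\right) = 0 \left(-22\right) = 0$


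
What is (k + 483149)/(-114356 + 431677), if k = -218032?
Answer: 265117/317321 ≈ 0.83549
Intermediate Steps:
(k + 483149)/(-114356 + 431677) = (-218032 + 483149)/(-114356 + 431677) = 265117/317321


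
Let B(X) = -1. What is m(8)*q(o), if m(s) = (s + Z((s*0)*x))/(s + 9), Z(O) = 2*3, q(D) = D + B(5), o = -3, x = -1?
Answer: -56/17 ≈ -3.2941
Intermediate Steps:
q(D) = -1 + D (q(D) = D - 1 = -1 + D)
Z(O) = 6
m(s) = (6 + s)/(9 + s) (m(s) = (s + 6)/(s + 9) = (6 + s)/(9 + s))
m(8)*q(o) = ((6 + 8)/(9 + 8))*(-1 - 3) = (14/17)*(-4) = -56/17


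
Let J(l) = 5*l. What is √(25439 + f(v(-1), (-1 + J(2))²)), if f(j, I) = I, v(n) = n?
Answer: 4*√1595 ≈ 159.75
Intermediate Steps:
√(25439 + f(v(-1), (-1 + J(2))²)) = √(25439 + (-1 + 5*2)²) = √(25439 + (-1 + 10)²) = √(25439 + 9²) = √(25439 + 81) = √25520 = 4*√1595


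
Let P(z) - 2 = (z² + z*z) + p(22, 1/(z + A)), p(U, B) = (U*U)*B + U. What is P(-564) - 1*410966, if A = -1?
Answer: 127265766/565 ≈ 2.2525e+5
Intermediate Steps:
p(U, B) = U + B*U² (p(U, B) = U²*B + U = B*U² + U = U + B*U²)
P(z) = 24 + 2*z² + 484/(-1 + z) (P(z) = 2 + ((z² + z*z) + 22*(1 + 22/(z - 1))) = 2 + ((z² + z²) + 22*(1 + 22/(-1 + z))) = 2 + (2*z² + 22*(1 + 22/(-1 + z))) = 2 + (2*z² + (22 + 484/(-1 + z))) = 2 + (22 + 2*z² + 484/(-1 + z)) = 24 + 2*z² + 484/(-1 + z))
P(-564) - 1*410966 = 2*(231 + 11*(-564) + (1 + (-564)²)*(-1 - 564))/(-1 - 564) - 1*410966 = 2*(231 - 6204 + (1 + 318096)*(-565))/(-565) - 410966 = 2*(-1/565)*(231 - 6204 + 318097*(-565)) - 410966 = 2*(-1/565)*(231 - 6204 - 179724805) - 410966 = 2*(-1/565)*(-179730778) - 410966 = 359461556/565 - 410966 = 127265766/565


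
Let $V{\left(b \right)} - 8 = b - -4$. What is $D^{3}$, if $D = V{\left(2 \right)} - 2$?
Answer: $1728$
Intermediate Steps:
$V{\left(b \right)} = 12 + b$ ($V{\left(b \right)} = 8 + \left(b - -4\right) = 8 + \left(b + 4\right) = 8 + \left(4 + b\right) = 12 + b$)
$D = 12$ ($D = \left(12 + 2\right) - 2 = 14 - 2 = 12$)
$D^{3} = 12^{3} = 1728$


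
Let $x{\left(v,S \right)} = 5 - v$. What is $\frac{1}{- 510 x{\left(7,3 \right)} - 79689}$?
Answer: $- \frac{1}{78669} \approx -1.2711 \cdot 10^{-5}$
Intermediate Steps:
$\frac{1}{- 510 x{\left(7,3 \right)} - 79689} = \frac{1}{- 510 \left(5 - 7\right) - 79689} = \frac{1}{\left(-510\right) \left(-2\right) - 79689} = \frac{1}{1020 - 79689} = \frac{1}{-78669} = - \frac{1}{78669}$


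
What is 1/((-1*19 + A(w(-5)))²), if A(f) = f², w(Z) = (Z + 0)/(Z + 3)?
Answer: 16/2601 ≈ 0.0061515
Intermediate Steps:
w(Z) = Z/(3 + Z)
1/((-1*19 + A(w(-5)))²) = 1/((-1*19 + (-5/(3 - 5))²)²) = 1/((-19 + (-5/(-2))²)²) = 1/((-19 + (-5*(-½))²)²) = 1/((-19 + (5/2)²)²) = 1/((-19 + 25/4)²) = 1/((-51/4)²) = 1/(2601/16) = 16/2601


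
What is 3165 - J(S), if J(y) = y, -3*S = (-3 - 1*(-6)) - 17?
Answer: 9481/3 ≈ 3160.3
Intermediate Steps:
S = 14/3 (S = -((-3 - 1*(-6)) - 17)/3 = -((-3 + 6) - 17)/3 = -(3 - 17)/3 = -⅓*(-14) = 14/3 ≈ 4.6667)
3165 - J(S) = 3165 - 1*14/3 = 3165 - 14/3 = 9481/3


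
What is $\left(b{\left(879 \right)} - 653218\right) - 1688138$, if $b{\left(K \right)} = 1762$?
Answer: $-2339594$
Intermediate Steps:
$\left(b{\left(879 \right)} - 653218\right) - 1688138 = \left(1762 - 653218\right) - 1688138 = -651456 - 1688138 = -2339594$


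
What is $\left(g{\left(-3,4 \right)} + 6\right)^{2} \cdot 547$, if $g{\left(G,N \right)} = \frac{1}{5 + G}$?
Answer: $\frac{92443}{4} \approx 23111.0$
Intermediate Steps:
$\left(g{\left(-3,4 \right)} + 6\right)^{2} \cdot 547 = \left(\frac{1}{5 - 3} + 6\right)^{2} \cdot 547 = \left(\frac{1}{2} + 6\right)^{2} \cdot 547 = \left(\frac{13}{2}\right)^{2} \cdot 547 = \frac{169}{4} \cdot 547 = \frac{92443}{4}$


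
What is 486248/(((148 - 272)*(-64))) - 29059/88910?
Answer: 2687606091/44099360 ≈ 60.944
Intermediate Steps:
486248/(((148 - 272)*(-64))) - 29059/88910 = 486248/((-124*(-64))) - 29059*1/88910 = 486248/7936 - 29059/88910 = 486248*(1/7936) - 29059/88910 = 60781/992 - 29059/88910 = 2687606091/44099360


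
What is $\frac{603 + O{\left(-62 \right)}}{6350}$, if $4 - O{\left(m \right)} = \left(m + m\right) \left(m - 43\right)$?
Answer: $- \frac{12413}{6350} \approx -1.9548$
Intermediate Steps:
$O{\left(m \right)} = 4 - 2 m \left(-43 + m\right)$ ($O{\left(m \right)} = 4 - \left(m + m\right) \left(m - 43\right) = 4 - 2 m \left(-43 + m\right)$)
$\frac{603 + O{\left(-62 \right)}}{6350} = \frac{603 + \left(4 - 2 \left(-62\right)^{2} + 86 \left(-62\right)\right)}{6350} = \left(603 - 13016\right) \frac{1}{6350} = \left(-12413\right) \frac{1}{6350} = - \frac{12413}{6350}$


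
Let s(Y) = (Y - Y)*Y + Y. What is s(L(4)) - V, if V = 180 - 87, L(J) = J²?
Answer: -77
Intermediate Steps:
V = 93
s(Y) = Y (s(Y) = 0*Y + Y = 0 + Y = Y)
s(L(4)) - V = 4² - 1*93 = 16 - 93 = -77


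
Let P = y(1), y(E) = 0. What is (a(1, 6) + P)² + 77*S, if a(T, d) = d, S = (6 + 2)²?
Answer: 4964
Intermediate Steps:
S = 64 (S = 8² = 64)
P = 0
(a(1, 6) + P)² + 77*S = (6 + 0)² + 77*64 = 6² + 4928 = 36 + 4928 = 4964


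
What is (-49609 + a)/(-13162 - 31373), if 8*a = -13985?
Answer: 410857/356280 ≈ 1.1532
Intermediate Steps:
a = -13985/8 (a = (⅛)*(-13985) = -13985/8 ≈ -1748.1)
(-49609 + a)/(-13162 - 31373) = (-49609 - 13985/8)/(-13162 - 31373) = -410857/8/(-44535) = -410857/8*(-1/44535) = 410857/356280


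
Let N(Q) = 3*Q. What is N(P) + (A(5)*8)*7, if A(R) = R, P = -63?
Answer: 91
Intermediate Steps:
N(P) + (A(5)*8)*7 = 3*(-63) + (5*8)*7 = -189 + 40*7 = -189 + 280 = 91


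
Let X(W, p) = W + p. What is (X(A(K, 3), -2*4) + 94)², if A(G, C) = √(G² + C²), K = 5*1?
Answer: (86 + √34)² ≈ 8432.9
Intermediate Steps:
K = 5
A(G, C) = √(C² + G²)
(X(A(K, 3), -2*4) + 94)² = ((√(3² + 5²) - 2*4) + 94)² = ((√(9 + 25) - 8) + 94)² = ((√34 - 8) + 94)² = ((-8 + √34) + 94)² = (86 + √34)²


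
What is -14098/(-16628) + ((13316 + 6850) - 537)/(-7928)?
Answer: -53655517/32956696 ≈ -1.6281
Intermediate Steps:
-14098/(-16628) + ((13316 + 6850) - 537)/(-7928) = -14098*(-1/16628) + (20166 - 537)*(-1/7928) = 7049/8314 + 19629*(-1/7928) = 7049/8314 - 19629/7928 = -53655517/32956696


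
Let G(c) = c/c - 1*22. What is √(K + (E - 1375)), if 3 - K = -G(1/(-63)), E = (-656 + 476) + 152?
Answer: 7*I*√29 ≈ 37.696*I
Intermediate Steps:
E = -28 (E = -180 + 152 = -28)
G(c) = -21 (G(c) = 1 - 22 = -21)
K = -18 (K = 3 - (-1)*(-21) = 3 - 1*21 = 3 - 21 = -18)
√(K + (E - 1375)) = √(-18 + (-28 - 1375)) = √(-18 - 1403) = √(-1421) = 7*I*√29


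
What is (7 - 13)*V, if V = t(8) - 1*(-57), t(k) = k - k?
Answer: -342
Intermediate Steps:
t(k) = 0
V = 57 (V = 0 - 1*(-57) = 0 + 57 = 57)
(7 - 13)*V = (7 - 13)*57 = -6*57 = -342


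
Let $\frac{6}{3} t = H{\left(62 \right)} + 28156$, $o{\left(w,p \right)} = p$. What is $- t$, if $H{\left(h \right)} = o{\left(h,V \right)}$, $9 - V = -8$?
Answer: $- \frac{28173}{2} \approx -14087.0$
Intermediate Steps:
$V = 17$ ($V = 9 - -8 = 9 + 8 = 17$)
$H{\left(h \right)} = 17$
$t = \frac{28173}{2}$ ($t = \frac{17 + 28156}{2} = \frac{1}{2} \cdot 28173 = \frac{28173}{2} \approx 14087.0$)
$- t = \left(-1\right) \frac{28173}{2} = - \frac{28173}{2}$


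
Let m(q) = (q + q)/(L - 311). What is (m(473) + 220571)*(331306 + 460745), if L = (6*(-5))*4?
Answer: 75296451082905/431 ≈ 1.7470e+11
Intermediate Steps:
L = -120 (L = -30*4 = -120)
m(q) = -2*q/431 (m(q) = (q + q)/(-120 - 311) = (2*q)/(-431) = (2*q)*(-1/431) = -2*q/431)
(m(473) + 220571)*(331306 + 460745) = (-2/431*473 + 220571)*(331306 + 460745) = (-946/431 + 220571)*792051 = (95065155/431)*792051 = 75296451082905/431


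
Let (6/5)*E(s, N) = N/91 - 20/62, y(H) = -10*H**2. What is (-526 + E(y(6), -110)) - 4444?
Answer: -14023970/2821 ≈ -4971.3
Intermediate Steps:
E(s, N) = -25/93 + 5*N/546 (E(s, N) = 5*(N/91 - 20/62)/6 = 5*(N*(1/91) - 20*1/62)/6 = 5*(N/91 - 10/31)/6 = 5*(-10/31 + N/91)/6 = -25/93 + 5*N/546)
(-526 + E(y(6), -110)) - 4444 = (-526 + (-25/93 + (5/546)*(-110))) - 4444 = (-526 + (-25/93 - 275/273)) - 4444 = (-526 - 3600/2821) - 4444 = -1487446/2821 - 4444 = -14023970/2821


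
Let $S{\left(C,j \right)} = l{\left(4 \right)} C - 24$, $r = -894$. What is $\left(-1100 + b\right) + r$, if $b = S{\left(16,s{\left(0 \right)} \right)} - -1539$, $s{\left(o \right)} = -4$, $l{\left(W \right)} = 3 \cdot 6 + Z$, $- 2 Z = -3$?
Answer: $-167$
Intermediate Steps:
$Z = \frac{3}{2}$ ($Z = \left(- \frac{1}{2}\right) \left(-3\right) = \frac{3}{2} \approx 1.5$)
$l{\left(W \right)} = \frac{39}{2}$ ($l{\left(W \right)} = 3 \cdot 6 + \frac{3}{2} = 18 + \frac{3}{2} = \frac{39}{2}$)
$S{\left(C,j \right)} = -24 + \frac{39 C}{2}$ ($S{\left(C,j \right)} = \frac{39 C}{2} - 24 = -24 + \frac{39 C}{2}$)
$b = 1827$ ($b = \left(-24 + \frac{39}{2} \cdot 16\right) - -1539 = \left(-24 + 312\right) + 1539 = 288 + 1539 = 1827$)
$\left(-1100 + b\right) + r = \left(-1100 + 1827\right) - 894 = 727 - 894 = -167$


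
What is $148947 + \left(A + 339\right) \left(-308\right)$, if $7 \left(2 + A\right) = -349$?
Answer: $60507$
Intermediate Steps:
$A = - \frac{363}{7}$ ($A = -2 + \frac{1}{7} \left(-349\right) = -2 - \frac{349}{7} = - \frac{363}{7} \approx -51.857$)
$148947 + \left(A + 339\right) \left(-308\right) = 148947 + \left(- \frac{363}{7} + 339\right) \left(-308\right) = 148947 + \frac{2010}{7} \left(-308\right) = 148947 - 88440 = 60507$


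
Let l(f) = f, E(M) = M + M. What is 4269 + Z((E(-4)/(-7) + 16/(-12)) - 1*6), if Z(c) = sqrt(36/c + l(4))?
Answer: 4269 + I*sqrt(7670)/65 ≈ 4269.0 + 1.3474*I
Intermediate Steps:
E(M) = 2*M
Z(c) = sqrt(4 + 36/c) (Z(c) = sqrt(36/c + 4) = sqrt(4 + 36/c))
4269 + Z((E(-4)/(-7) + 16/(-12)) - 1*6) = 4269 + 2*sqrt((9 + (((2*(-4))/(-7) + 16/(-12)) - 1*6))/(((2*(-4))/(-7) + 16/(-12)) - 1*6)) = 4269 + 2*sqrt((9 + ((-8*(-1/7) + 16*(-1/12)) - 6))/((-8*(-1/7) + 16*(-1/12)) - 6)) = 4269 + 2*sqrt((9 + ((8/7 - 4/3) - 6))/((8/7 - 4/3) - 6)) = 4269 + 2*sqrt((9 + (-4/21 - 6))/(-4/21 - 6)) = 4269 + 2*sqrt((9 - 130/21)/(-130/21)) = 4269 + 2*sqrt(-21/130*59/21) = 4269 + 2*sqrt(-59/130) = 4269 + 2*(I*sqrt(7670)/130) = 4269 + I*sqrt(7670)/65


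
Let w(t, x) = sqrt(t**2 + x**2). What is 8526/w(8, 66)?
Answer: 4263*sqrt(1105)/1105 ≈ 128.24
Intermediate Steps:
8526/w(8, 66) = 8526/(sqrt(8**2 + 66**2)) = 8526/(sqrt(64 + 4356)) = 8526/(sqrt(4420)) = 8526/((2*sqrt(1105))) = 8526*(sqrt(1105)/2210) = 4263*sqrt(1105)/1105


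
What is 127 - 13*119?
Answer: -1420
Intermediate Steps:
127 - 13*119 = 127 - 1547 = -1420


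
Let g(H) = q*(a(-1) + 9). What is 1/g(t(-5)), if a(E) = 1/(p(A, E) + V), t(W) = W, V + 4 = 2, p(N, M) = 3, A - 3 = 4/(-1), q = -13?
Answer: -1/130 ≈ -0.0076923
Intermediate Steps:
A = -1 (A = 3 + 4/(-1) = 3 + 4*(-1) = 3 - 4 = -1)
V = -2 (V = -4 + 2 = -2)
a(E) = 1 (a(E) = 1/(3 - 2) = 1/1 = 1)
g(H) = -130 (g(H) = -13*(1 + 9) = -13*10 = -130)
1/g(t(-5)) = 1/(-130) = -1/130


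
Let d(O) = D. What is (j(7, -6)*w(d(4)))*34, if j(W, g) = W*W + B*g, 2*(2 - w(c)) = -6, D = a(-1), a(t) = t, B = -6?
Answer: 14450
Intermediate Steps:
D = -1
d(O) = -1
w(c) = 5 (w(c) = 2 - ½*(-6) = 2 + 3 = 5)
j(W, g) = W² - 6*g (j(W, g) = W*W - 6*g = W² - 6*g)
(j(7, -6)*w(d(4)))*34 = ((7² - 6*(-6))*5)*34 = ((49 + 36)*5)*34 = (85*5)*34 = 425*34 = 14450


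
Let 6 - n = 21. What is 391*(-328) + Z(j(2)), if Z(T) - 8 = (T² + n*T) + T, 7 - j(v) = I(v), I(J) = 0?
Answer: -128289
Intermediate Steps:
j(v) = 7 (j(v) = 7 - 1*0 = 7 + 0 = 7)
n = -15 (n = 6 - 1*21 = 6 - 21 = -15)
Z(T) = 8 + T² - 14*T (Z(T) = 8 + ((T² - 15*T) + T) = 8 + (T² - 14*T) = 8 + T² - 14*T)
391*(-328) + Z(j(2)) = 391*(-328) + (8 + 7² - 14*7) = -128248 + (8 + 49 - 98) = -128248 - 41 = -128289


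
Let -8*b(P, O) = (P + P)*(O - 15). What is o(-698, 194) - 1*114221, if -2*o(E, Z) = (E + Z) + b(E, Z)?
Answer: -518347/4 ≈ -1.2959e+5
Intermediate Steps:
b(P, O) = -P*(-15 + O)/4 (b(P, O) = -(P + P)*(O - 15)/8 = -2*P*(-15 + O)/8 = -P*(-15 + O)/4)
o(E, Z) = -E/2 - Z/2 - E*(15 - Z)/8 (o(E, Z) = -((E + Z) + E*(15 - Z)/4)/2 = -(E + Z + E*(15 - Z)/4)/2 = -E/2 - Z/2 - E*(15 - Z)/8)
o(-698, 194) - 1*114221 = (-19/8*(-698) - 1/2*194 + (1/8)*(-698)*194) - 1*114221 = (6631/4 - 97 - 33853/2) - 114221 = -61463/4 - 114221 = -518347/4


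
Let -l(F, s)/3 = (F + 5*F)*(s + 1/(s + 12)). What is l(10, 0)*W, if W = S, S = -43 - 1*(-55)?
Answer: -180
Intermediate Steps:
S = 12 (S = -43 + 55 = 12)
l(F, s) = -18*F*(s + 1/(12 + s)) (l(F, s) = -3*(F + 5*F)*(s + 1/(s + 12)) = -3*6*F*(s + 1/(12 + s)) = -18*F*(s + 1/(12 + s)))
W = 12
l(10, 0)*W = -18*10*(1 + 0² + 12*0)/(12 + 0)*12 = -18*10*(1 + 0 + 0)/12*12 = -18*10*1/12*1*12 = -15*12 = -180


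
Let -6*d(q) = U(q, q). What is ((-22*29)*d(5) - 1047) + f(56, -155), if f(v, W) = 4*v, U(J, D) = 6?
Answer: -185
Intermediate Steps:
d(q) = -1 (d(q) = -⅙*6 = -1)
((-22*29)*d(5) - 1047) + f(56, -155) = (-22*29*(-1) - 1047) + 4*56 = (-638*(-1) - 1047) + 224 = (638 - 1047) + 224 = -409 + 224 = -185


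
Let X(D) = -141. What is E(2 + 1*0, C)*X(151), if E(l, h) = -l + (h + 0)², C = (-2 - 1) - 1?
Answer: -1974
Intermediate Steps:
C = -4 (C = -3 - 1 = -4)
E(l, h) = h² - l (E(l, h) = -l + h² = h² - l)
E(2 + 1*0, C)*X(151) = ((-4)² - (2 + 1*0))*(-141) = (16 - (2 + 0))*(-141) = (16 - 1*2)*(-141) = (16 - 2)*(-141) = 14*(-141) = -1974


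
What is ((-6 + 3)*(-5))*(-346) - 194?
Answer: -5384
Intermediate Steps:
((-6 + 3)*(-5))*(-346) - 194 = -3*(-5)*(-346) - 194 = 15*(-346) - 194 = -5190 - 194 = -5384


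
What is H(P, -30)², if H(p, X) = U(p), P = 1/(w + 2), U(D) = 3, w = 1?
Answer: 9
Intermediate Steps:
P = ⅓ (P = 1/(1 + 2) = 1/3 = ⅓ ≈ 0.33333)
H(p, X) = 3
H(P, -30)² = 3² = 9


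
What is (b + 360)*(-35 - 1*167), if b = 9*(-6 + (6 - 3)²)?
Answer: -78174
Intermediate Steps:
b = 27 (b = 9*(-6 + 3²) = 9*(-6 + 9) = 9*3 = 27)
(b + 360)*(-35 - 1*167) = (27 + 360)*(-35 - 1*167) = 387*(-35 - 167) = 387*(-202) = -78174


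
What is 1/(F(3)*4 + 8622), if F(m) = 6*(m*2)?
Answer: 1/8766 ≈ 0.00011408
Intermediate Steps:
F(m) = 12*m (F(m) = 6*(2*m) = 12*m)
1/(F(3)*4 + 8622) = 1/((12*3)*4 + 8622) = 1/(36*4 + 8622) = 1/(144 + 8622) = 1/8766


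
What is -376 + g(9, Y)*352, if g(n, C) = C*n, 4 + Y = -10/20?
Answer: -14632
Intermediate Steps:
Y = -9/2 (Y = -4 - 10/20 = -4 - 10*1/20 = -4 - ½ = -9/2 ≈ -4.5000)
-376 + g(9, Y)*352 = -376 - 9/2*9*352 = -376 - 81/2*352 = -376 - 14256 = -14632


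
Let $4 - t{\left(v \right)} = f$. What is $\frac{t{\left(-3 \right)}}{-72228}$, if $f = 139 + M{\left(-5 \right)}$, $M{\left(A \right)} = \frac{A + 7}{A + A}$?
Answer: $\frac{337}{180570} \approx 0.0018663$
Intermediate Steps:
$M{\left(A \right)} = \frac{7 + A}{2 A}$
$f = \frac{694}{5}$ ($f = 139 + \frac{7 - 5}{2 \left(-5\right)} = 139 + \frac{1}{2} \left(- \frac{1}{5}\right) 2 = 139 - \frac{1}{5} = \frac{694}{5} \approx 138.8$)
$t{\left(v \right)} = - \frac{674}{5}$ ($t{\left(v \right)} = 4 - \frac{694}{5} = - \frac{674}{5}$)
$\frac{t{\left(-3 \right)}}{-72228} = - \frac{674}{5 \left(-72228\right)} = \left(- \frac{674}{5}\right) \left(- \frac{1}{72228}\right) = \frac{337}{180570}$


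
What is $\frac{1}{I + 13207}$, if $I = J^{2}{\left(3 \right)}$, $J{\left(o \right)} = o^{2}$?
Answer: $\frac{1}{13288} \approx 7.5256 \cdot 10^{-5}$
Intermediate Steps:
$I = 81$ ($I = \left(3^{2}\right)^{2} = 9^{2} = 81$)
$\frac{1}{I + 13207} = \frac{1}{81 + 13207} = \frac{1}{13288}$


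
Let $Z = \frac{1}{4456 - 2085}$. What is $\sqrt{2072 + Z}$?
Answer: $\frac{3 \sqrt{1294226947}}{2371} \approx 45.519$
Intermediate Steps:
$Z = \frac{1}{2371} \approx 0.00042176$
$\sqrt{2072 + Z} = \sqrt{2072 + \frac{1}{2371}} = \sqrt{\frac{4912713}{2371}} = \frac{3 \sqrt{1294226947}}{2371}$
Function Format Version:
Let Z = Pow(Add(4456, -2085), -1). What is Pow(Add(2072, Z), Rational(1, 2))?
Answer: Mul(Rational(3, 2371), Pow(1294226947, Rational(1, 2))) ≈ 45.519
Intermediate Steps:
Z = Rational(1, 2371) (Z = Pow(2371, -1) = Rational(1, 2371) ≈ 0.00042176)
Pow(Add(2072, Z), Rational(1, 2)) = Pow(Add(2072, Rational(1, 2371)), Rational(1, 2)) = Pow(Rational(4912713, 2371), Rational(1, 2)) = Mul(Rational(3, 2371), Pow(1294226947, Rational(1, 2)))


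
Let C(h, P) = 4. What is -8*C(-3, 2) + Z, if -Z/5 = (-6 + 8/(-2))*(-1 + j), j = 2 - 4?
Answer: -182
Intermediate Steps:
j = -2
Z = -150 (Z = -5*(-6 + 8/(-2))*(-1 - 2) = -5*(-6 + 8*(-½))*(-3) = -5*(-6 - 4)*(-3) = -(-50)*(-3) = -5*30 = -150)
-8*C(-3, 2) + Z = -8*4 - 150 = -32 - 150 = -182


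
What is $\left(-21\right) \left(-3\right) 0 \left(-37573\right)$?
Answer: $0$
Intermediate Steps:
$\left(-21\right) \left(-3\right) 0 \left(-37573\right) = 63 \cdot 0 \left(-37573\right) = 0 \left(-37573\right) = 0$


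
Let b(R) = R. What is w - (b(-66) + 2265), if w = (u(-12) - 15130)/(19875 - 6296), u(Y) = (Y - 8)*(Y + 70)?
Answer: -29876511/13579 ≈ -2200.2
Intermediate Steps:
u(Y) = (-8 + Y)*(70 + Y)
w = -16290/13579 (w = ((-560 + (-12)² + 62*(-12)) - 15130)/(19875 - 6296) = ((-560 + 144 - 744) - 15130)/13579 = (-1160 - 15130)*(1/13579) = -16290*1/13579 = -16290/13579 ≈ -1.1996)
w - (b(-66) + 2265) = -16290/13579 - (-66 + 2265) = -16290/13579 - 1*2199 = -16290/13579 - 2199 = -29876511/13579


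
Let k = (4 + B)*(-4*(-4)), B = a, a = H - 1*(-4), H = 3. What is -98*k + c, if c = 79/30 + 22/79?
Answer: -40870859/2370 ≈ -17245.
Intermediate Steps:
a = 7 (a = 3 - 1*(-4) = 3 + 4 = 7)
c = 6901/2370 (c = 79*(1/30) + 22*(1/79) = 79/30 + 22/79 = 6901/2370 ≈ 2.9118)
B = 7
k = 176 (k = (4 + 7)*(-4*(-4)) = 11*16 = 176)
-98*k + c = -98*176 + 6901/2370 = -17248 + 6901/2370 = -40870859/2370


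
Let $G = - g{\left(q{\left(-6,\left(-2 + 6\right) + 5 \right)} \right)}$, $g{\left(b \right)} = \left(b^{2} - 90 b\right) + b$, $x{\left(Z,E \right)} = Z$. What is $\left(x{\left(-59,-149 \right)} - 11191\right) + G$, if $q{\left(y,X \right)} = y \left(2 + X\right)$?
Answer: $-21480$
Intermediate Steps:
$g{\left(b \right)} = b^{2} - 89 b$
$G = -10230$ ($G = - - 6 \left(2 + \left(\left(-2 + 6\right) + 5\right)\right) \left(-89 - 6 \left(2 + \left(\left(-2 + 6\right) + 5\right)\right)\right) = - - 6 \left(2 + \left(4 + 5\right)\right) \left(-89 - 6 \left(2 + \left(4 + 5\right)\right)\right) = - - 6 \left(2 + 9\right) \left(-89 - 6 \left(2 + 9\right)\right) = - \left(-6\right) 11 \left(-89 - 66\right) = - \left(-66\right) \left(-89 - 66\right) = - \left(-66\right) \left(-155\right) = \left(-1\right) 10230 = -10230$)
$\left(x{\left(-59,-149 \right)} - 11191\right) + G = \left(-59 - 11191\right) - 10230 = -11250 - 10230 = -21480$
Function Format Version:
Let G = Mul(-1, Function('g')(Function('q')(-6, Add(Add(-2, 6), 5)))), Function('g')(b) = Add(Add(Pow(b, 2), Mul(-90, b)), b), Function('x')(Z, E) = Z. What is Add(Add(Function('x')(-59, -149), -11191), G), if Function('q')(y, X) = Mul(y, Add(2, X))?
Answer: -21480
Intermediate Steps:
Function('g')(b) = Add(Pow(b, 2), Mul(-89, b))
G = -10230 (G = Mul(-1, Mul(Mul(-6, Add(2, Add(Add(-2, 6), 5))), Add(-89, Mul(-6, Add(2, Add(Add(-2, 6), 5)))))) = Mul(-1, Mul(Mul(-6, Add(2, Add(4, 5))), Add(-89, Mul(-6, Add(2, Add(4, 5)))))) = Mul(-1, Mul(Mul(-6, Add(2, 9)), Add(-89, Mul(-6, Add(2, 9))))) = Mul(-1, Mul(Mul(-6, 11), Add(-89, Mul(-6, 11)))) = Mul(-1, Mul(-66, Add(-89, -66))) = Mul(-1, Mul(-66, -155)) = Mul(-1, 10230) = -10230)
Add(Add(Function('x')(-59, -149), -11191), G) = Add(Add(-59, -11191), -10230) = Add(-11250, -10230) = -21480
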